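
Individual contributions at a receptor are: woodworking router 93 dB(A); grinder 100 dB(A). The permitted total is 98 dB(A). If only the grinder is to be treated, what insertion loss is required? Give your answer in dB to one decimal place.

Everything except the grinder sums to 10^(93/10) = 1.995e+09 in linear terms, 93.00 dB(A).
The limit corresponds to 10^(98/10) = 6.310e+09; subtracting the fixed part leaves 4.314e+09 for the grinder, i.e. 96.35 dB(A).
So the grinder must be reduced from 100 to 96.35 dB(A): IL = 3.65 dB.

3.7 dB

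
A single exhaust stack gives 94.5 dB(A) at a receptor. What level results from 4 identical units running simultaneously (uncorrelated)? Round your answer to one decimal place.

N identical incoherent sources raise the level by 10·log₁₀ N.
L_total = 94.5 + 10·log₁₀(4) = 94.5 + 6.021 = 100.52 dB(A).

100.5 dB(A)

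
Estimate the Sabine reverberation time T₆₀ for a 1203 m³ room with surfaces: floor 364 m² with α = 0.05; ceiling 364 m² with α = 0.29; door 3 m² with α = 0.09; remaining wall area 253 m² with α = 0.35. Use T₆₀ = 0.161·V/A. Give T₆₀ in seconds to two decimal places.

Total absorption A = 364·0.05 + 364·0.29 + 3·0.09 + 253·0.35 = 212.58 m² sabins.
T₆₀ = 0.161·V/A = 0.161·1203/212.58 = 0.911 s.

0.91 s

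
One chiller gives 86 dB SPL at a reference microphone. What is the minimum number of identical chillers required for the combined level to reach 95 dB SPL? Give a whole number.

The shortfall is 95 − 86 = 9.0 dB, and N units add 10·log₁₀ N, so need 10·log₁₀ N ≥ 9.0.
N ≥ 10^(9.0/10) = 7.943, so N = 8.

8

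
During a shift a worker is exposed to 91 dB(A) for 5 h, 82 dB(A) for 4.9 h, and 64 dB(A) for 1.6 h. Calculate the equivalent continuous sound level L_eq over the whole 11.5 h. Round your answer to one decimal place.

Weight each interval's intensity by its duration and average over T = 11.5 h:
Σ tᵢ·10^(Lᵢ/10) = 5·10^(91/10) + 4.9·10^(82/10) + 1.6·10^(64/10) = 7.075e+09.
L_eq = 10·log₁₀(7.075e+09/11.5) = 87.89 dB(A).

87.9 dB(A)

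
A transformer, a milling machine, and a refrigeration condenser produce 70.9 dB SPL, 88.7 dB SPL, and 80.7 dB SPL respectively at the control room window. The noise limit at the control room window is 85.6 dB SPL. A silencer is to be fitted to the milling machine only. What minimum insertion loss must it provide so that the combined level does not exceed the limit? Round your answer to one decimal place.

Fixed contribution from the other sources: Σ 10^(L/10) = 10^(70.9/10) + 10^(80.7/10) = 1.298e+08 (81.13 dB SPL).
To meet 85.6 dB SPL overall, the treated milling machine may contribute at most 10^(85.6/10) − 1.298e+08 = 2.333e+08, i.e. 83.68 dB SPL.
Required insertion loss = 88.7 − 83.68 = 5.02 dB.

5.0 dB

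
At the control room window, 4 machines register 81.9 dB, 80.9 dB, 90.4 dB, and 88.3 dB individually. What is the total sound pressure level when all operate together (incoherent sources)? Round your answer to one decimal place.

For uncorrelated sources the intensities add, so convert each level to linear form, sum, and take 10·log₁₀ of the total.
Σ 10^(L/10) = 10^(81.9/10) + 10^(80.9/10) + 10^(90.4/10) + 10^(88.3/10) = 2.050e+09.
L_total = 10·log₁₀(2.050e+09) = 93.12 dB.

93.1 dB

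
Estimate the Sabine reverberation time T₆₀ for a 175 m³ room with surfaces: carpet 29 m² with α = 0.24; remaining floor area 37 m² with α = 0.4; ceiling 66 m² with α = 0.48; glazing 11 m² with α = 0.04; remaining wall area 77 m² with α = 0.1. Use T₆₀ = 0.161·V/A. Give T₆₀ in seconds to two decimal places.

0.46 s

Summing Sᵢαᵢ: 29·0.24 + 37·0.4 + 66·0.48 + 11·0.04 + 77·0.1 = 61.58 m².
T₆₀ = 0.161·V/A = 0.161·175/61.58 = 0.458 s.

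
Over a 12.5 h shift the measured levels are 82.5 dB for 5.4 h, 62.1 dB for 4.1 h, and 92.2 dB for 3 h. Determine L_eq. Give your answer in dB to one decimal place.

86.8 dB

L_eq = 10·log₁₀[(1/T)·Σ tᵢ·10^(Lᵢ/10)] with T = 12.5 h.
Σ tᵢ·10^(Lᵢ/10) = 5.4·10^(82.5/10) + 4.1·10^(62.1/10) + 3·10^(92.2/10) = 5.946e+09.
L_eq = 10·log₁₀(5.946e+09/12.5) = 86.77 dB.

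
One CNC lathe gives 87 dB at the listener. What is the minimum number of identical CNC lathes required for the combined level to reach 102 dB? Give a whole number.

32

The shortfall is 102 − 87 = 15.0 dB, and N units add 10·log₁₀ N, so need 10·log₁₀ N ≥ 15.0.
N ≥ 10^(15.0/10) = 31.623, so N = 32.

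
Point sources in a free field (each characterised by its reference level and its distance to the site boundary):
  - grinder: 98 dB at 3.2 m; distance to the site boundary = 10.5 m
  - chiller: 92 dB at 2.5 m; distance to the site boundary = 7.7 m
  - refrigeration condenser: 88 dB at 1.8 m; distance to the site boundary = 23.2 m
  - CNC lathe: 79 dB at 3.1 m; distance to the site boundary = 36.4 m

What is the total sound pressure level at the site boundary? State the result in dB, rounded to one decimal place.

88.8 dB

First find each source's level at the receiver (point-source: −20·log₁₀(r/r_ref)), then combine on an intensity basis.
grinder: 98 − 20·log₁₀(10.5/3.2) = 98 − 10.32 = 87.68 dB.
chiller: 92 − 20·log₁₀(7.7/2.5) = 92 − 9.77 = 82.23 dB.
refrigeration condenser: 88 − 20·log₁₀(23.2/1.8) = 88 − 22.20 = 65.80 dB.
CNC lathe: 79 − 20·log₁₀(36.4/3.1) = 79 − 21.39 = 57.61 dB.
Σ 10^(L/10) = 7.575e+08 → L_total = 10·log₁₀(7.575e+08) = 88.79 dB.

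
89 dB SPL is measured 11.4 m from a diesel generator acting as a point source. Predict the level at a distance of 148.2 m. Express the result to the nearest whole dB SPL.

Point-source attenuation: ΔL = 20·log₁₀(r₂/r₁) = 20·log₁₀(148.2/11.4) = 22.279 dB.
L₂ = 89 − 20·log₁₀(148.2/11.4) = 89 − 22.279 = 66.72 dB SPL.

67 dB SPL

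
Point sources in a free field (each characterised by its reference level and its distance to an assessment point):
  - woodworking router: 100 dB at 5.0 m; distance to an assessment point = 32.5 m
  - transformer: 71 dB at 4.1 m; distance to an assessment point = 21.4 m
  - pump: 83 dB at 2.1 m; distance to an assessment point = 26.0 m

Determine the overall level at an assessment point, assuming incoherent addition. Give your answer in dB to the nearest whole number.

First find each source's level at the receiver (point-source: −20·log₁₀(r/r_ref)), then combine on an intensity basis.
woodworking router: 100 − 20·log₁₀(32.5/5.0) = 100 − 16.26 = 83.74 dB.
transformer: 71 − 20·log₁₀(21.4/4.1) = 71 − 14.35 = 56.65 dB.
pump: 83 − 20·log₁₀(26.0/2.1) = 83 − 21.86 = 61.14 dB.
Σ 10^(L/10) = 2.385e+08 → L_total = 10·log₁₀(2.385e+08) = 83.77 dB.

84 dB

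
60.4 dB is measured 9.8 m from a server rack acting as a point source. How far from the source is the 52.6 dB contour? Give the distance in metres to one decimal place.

24.1 m

The 7.8 dB drop corresponds to a distance ratio of 10^(7.8/20) for a point source.
r₂ = 9.8·10^((60.4−52.6)/20) = 9.8·10^(7.8/20) = 24.06 m.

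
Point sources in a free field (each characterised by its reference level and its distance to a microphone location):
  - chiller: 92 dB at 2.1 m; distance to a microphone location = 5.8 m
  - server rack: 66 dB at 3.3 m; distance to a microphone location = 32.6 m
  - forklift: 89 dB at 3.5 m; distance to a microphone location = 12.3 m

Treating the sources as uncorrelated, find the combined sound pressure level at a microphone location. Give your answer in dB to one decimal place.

Propagate each source to the receiver with L = L_ref − 20·log₁₀(r/r_ref), then add intensities.
chiller: 92 − 20·log₁₀(5.8/2.1) = 92 − 8.82 = 83.18 dB.
server rack: 66 − 20·log₁₀(32.6/3.3) = 66 − 19.89 = 46.11 dB.
forklift: 89 − 20·log₁₀(12.3/3.5) = 89 − 10.92 = 78.08 dB.
Σ 10^(L/10) = 2.721e+08 → L_total = 10·log₁₀(2.721e+08) = 84.35 dB.

84.3 dB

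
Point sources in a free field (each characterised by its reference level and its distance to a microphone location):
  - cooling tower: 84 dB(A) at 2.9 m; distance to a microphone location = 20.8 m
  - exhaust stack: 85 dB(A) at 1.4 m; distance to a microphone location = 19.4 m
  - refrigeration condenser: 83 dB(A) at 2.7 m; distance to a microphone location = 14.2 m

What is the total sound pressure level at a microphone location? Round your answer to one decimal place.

71.4 dB(A)

Apply inverse-square spreading to bring every level to the receiver, then sum 10^(L/10).
cooling tower: 84 − 20·log₁₀(20.8/2.9) = 84 − 17.11 = 66.89 dB(A).
exhaust stack: 85 − 20·log₁₀(19.4/1.4) = 85 − 22.83 = 62.17 dB(A).
refrigeration condenser: 83 − 20·log₁₀(14.2/2.7) = 83 − 14.42 = 68.58 dB(A).
Σ 10^(L/10) = 1.374e+07 → L_total = 10·log₁₀(1.374e+07) = 71.38 dB(A).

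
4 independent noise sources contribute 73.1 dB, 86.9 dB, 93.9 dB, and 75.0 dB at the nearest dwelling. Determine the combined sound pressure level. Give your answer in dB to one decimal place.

94.8 dB

For uncorrelated sources the intensities add, so convert each level to linear form, sum, and take 10·log₁₀ of the total.
Σ 10^(L/10) = 10^(73.1/10) + 10^(86.9/10) + 10^(93.9/10) + 10^(75.0/10) = 2.997e+09.
L_total = 10·log₁₀(2.997e+09) = 94.77 dB.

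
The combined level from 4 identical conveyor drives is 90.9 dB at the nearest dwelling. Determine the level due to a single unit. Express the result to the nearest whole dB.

For N identical incoherent sources L_total = L₁ + 10·log₁₀ N, so L₁ = 90.9 − 10·log₁₀(4) = 90.9 − 6.021.

85 dB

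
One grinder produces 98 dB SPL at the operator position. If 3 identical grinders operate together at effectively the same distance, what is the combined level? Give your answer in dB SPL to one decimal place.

102.8 dB SPL

L_total = L₁ + 10·log₁₀ N for N identical incoherent sources.
L_total = 98 + 10·log₁₀(3) = 98 + 4.771 = 102.77 dB SPL.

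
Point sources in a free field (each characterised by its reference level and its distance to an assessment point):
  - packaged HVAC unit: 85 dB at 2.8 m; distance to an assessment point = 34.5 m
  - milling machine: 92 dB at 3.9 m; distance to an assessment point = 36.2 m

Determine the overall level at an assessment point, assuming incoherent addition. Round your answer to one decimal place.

73.1 dB

First find each source's level at the receiver (point-source: −20·log₁₀(r/r_ref)), then combine on an intensity basis.
packaged HVAC unit: 85 − 20·log₁₀(34.5/2.8) = 85 − 21.81 = 63.19 dB.
milling machine: 92 − 20·log₁₀(36.2/3.9) = 92 − 19.35 = 72.65 dB.
Σ 10^(L/10) = 2.048e+07 → L_total = 10·log₁₀(2.048e+07) = 73.11 dB.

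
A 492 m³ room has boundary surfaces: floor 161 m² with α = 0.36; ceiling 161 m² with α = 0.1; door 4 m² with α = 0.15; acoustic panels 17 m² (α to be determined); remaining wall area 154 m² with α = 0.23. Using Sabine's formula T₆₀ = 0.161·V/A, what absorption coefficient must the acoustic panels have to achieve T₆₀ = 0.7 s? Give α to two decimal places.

From T₆₀ = 0.161·V/A, the target T₆₀ = 0.7 s needs A = 0.161·492/0.7 = 113.16 m².
Absorption from the other surfaces = 161·0.36 + 161·0.1 + 4·0.15 + 154·0.23 = 110.08 m², so the acoustic panels must supply 3.08 m² over 17 m².
α = 3.08/17 = 0.181.

0.18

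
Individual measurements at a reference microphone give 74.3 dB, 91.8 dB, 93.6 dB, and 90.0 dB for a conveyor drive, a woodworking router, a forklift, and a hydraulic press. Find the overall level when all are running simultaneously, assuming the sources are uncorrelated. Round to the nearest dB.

For uncorrelated sources the intensities add, so convert each level to linear form, sum, and take 10·log₁₀ of the total.
Σ 10^(L/10) = 10^(74.3/10) + 10^(91.8/10) + 10^(93.6/10) + 10^(90.0/10) = 4.831e+09.
L_total = 10·log₁₀(4.831e+09) = 96.84 dB.

97 dB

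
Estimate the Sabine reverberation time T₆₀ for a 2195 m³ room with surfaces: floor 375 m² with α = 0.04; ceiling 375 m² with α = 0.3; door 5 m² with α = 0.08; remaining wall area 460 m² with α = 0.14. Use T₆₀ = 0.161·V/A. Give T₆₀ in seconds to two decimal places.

1.84 s

Summing Sᵢαᵢ: 375·0.04 + 375·0.3 + 5·0.08 + 460·0.14 = 192.30 m².
T₆₀ = 0.161 × 2195 / 192.30 = 1.838 s.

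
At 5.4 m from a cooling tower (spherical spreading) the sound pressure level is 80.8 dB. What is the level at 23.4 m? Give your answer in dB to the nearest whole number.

For a point source, L₂ = L₁ − 20·log₁₀(r₂/r₁).
L₂ = 80.8 − 20·log₁₀(23.4/5.4) = 80.8 − 12.736 = 68.06 dB.

68 dB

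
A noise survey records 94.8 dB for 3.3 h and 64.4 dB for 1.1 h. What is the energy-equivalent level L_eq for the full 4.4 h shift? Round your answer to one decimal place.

The energy average is taken in the linear domain: L_eq = 10·log₁₀[(Σ tᵢ·10^(Lᵢ/10))/T], T = 4.4 h.
Σ tᵢ·10^(Lᵢ/10) = 3.3·10^(94.8/10) + 1.1·10^(64.4/10) = 9.969e+09.
L_eq = 10·log₁₀(9.969e+09/4.4) = 93.55 dB.

93.6 dB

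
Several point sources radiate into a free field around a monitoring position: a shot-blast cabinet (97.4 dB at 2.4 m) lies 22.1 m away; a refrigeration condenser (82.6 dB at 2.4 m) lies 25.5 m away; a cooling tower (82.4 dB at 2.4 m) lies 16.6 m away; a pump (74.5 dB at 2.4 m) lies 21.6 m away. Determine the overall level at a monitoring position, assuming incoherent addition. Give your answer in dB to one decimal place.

Apply inverse-square spreading to bring every level to the receiver, then sum 10^(L/10).
shot-blast cabinet: 97.4 − 20·log₁₀(22.1/2.4) = 97.4 − 19.28 = 78.12 dB.
refrigeration condenser: 82.6 − 20·log₁₀(25.5/2.4) = 82.6 − 20.53 = 62.07 dB.
cooling tower: 82.4 − 20·log₁₀(16.6/2.4) = 82.4 − 16.80 = 65.60 dB.
pump: 74.5 − 20·log₁₀(21.6/2.4) = 74.5 − 19.08 = 55.42 dB.
Σ 10^(L/10) = 7.040e+07 → L_total = 10·log₁₀(7.040e+07) = 78.48 dB.

78.5 dB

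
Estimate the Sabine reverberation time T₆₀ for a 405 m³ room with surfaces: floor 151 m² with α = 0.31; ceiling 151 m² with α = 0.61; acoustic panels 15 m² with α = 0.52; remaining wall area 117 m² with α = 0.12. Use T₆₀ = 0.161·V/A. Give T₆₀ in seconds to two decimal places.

A = Σ Sᵢαᵢ = 151·0.31 + 151·0.61 + 15·0.52 + 117·0.12 = 160.76 m².
T₆₀ = 0.161 × 405 / 160.76 = 0.406 s.

0.41 s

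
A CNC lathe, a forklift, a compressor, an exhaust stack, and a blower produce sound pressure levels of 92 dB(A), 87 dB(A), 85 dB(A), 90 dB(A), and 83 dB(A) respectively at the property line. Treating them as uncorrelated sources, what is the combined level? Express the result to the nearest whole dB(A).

For uncorrelated sources the intensities add, so convert each level to linear form, sum, and take 10·log₁₀ of the total.
Σ 10^(L/10) = 10^(92/10) + 10^(87/10) + 10^(85/10) + 10^(90/10) + 10^(83/10) = 3.602e+09.
L_total = 10·log₁₀(3.602e+09) = 95.57 dB(A).

96 dB(A)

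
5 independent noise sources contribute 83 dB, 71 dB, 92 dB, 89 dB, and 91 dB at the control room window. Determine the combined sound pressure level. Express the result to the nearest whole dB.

For uncorrelated sources the intensities add, so convert each level to linear form, sum, and take 10·log₁₀ of the total.
Σ 10^(L/10) = 10^(83/10) + 10^(71/10) + 10^(92/10) + 10^(89/10) + 10^(91/10) = 3.850e+09.
L_total = 10·log₁₀(3.850e+09) = 95.85 dB.

96 dB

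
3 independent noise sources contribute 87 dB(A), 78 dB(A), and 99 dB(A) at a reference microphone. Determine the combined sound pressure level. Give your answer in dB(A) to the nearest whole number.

For uncorrelated sources the intensities add, so convert each level to linear form, sum, and take 10·log₁₀ of the total.
Σ 10^(L/10) = 10^(87/10) + 10^(78/10) + 10^(99/10) = 8.508e+09.
L_total = 10·log₁₀(8.508e+09) = 99.30 dB(A).

99 dB(A)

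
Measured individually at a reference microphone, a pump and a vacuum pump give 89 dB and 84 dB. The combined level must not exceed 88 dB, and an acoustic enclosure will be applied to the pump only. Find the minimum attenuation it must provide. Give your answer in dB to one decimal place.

3.2 dB

The untreated sources together contribute 10^(84/10) = 2.512e+08, i.e. 84.00 dB.
The limit corresponds to 10^(88/10) = 6.310e+08; subtracting the fixed part leaves 3.798e+08 for the pump, i.e. 85.80 dB.
Required insertion loss = 89 − 85.80 = 3.20 dB.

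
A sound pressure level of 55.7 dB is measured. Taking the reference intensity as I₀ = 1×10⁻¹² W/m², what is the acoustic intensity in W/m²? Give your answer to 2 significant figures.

I/I₀ = 10^(55.7/10) = 3.715e+05, so I = 3.715e+05 × 10⁻¹² W/m².

3.7e-07 W/m²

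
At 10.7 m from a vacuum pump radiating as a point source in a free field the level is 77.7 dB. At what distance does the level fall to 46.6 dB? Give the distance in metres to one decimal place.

384.0 m

For a point source L₁ − L₂ = 20·log₁₀(r₂/r₁), so r₂ = r₁·10^((L₁−L₂)/20).
r₂ = 10.7·10^((77.7−46.6)/20) = 10.7·10^(31.1/20) = 384.05 m.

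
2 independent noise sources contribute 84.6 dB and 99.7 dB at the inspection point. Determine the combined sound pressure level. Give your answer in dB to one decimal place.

Incoherent sources combine by intensity addition: L_total = 10·log₁₀(Σ 10^(L_i/10)).
Σ 10^(L/10) = 10^(84.6/10) + 10^(99.7/10) = 9.621e+09.
L_total = 10·log₁₀(9.621e+09) = 99.83 dB.

99.8 dB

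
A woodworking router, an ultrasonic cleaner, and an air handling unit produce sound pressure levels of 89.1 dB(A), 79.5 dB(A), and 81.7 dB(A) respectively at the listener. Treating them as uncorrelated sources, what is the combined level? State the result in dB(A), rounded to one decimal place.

90.2 dB(A)

For uncorrelated sources the intensities add, so convert each level to linear form, sum, and take 10·log₁₀ of the total.
Σ 10^(L/10) = 10^(89.1/10) + 10^(79.5/10) + 10^(81.7/10) = 1.050e+09.
L_total = 10·log₁₀(1.050e+09) = 90.21 dB(A).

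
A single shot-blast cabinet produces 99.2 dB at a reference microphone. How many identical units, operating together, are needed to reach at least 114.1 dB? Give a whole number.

N identical sources give L₁ + 10·log₁₀ N, so require 10·log₁₀ N ≥ 114.1 − 99.2 = 14.9 dB.
N ≥ 10^(14.9/10) = 30.903, so N = 31.

31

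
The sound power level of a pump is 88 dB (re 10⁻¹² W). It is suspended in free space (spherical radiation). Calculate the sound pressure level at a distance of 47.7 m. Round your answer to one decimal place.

43.4 dB

Free-field spherical radiation: L_p = L_w − 10·log₁₀(4π·r²), r = 47.7 m.
4π·r² = 2.859e+04 m², 10·log₁₀ of that is 44.562 dB.
L_p = 88 − 44.562 = 43.44 dB.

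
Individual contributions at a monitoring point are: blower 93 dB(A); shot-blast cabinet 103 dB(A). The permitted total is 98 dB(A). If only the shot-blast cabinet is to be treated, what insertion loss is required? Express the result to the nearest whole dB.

Fixed contribution from the other source: Σ 10^(L/10) = 10^(93/10) = 1.995e+09 (93.00 dB(A)).
To meet 98 dB(A) overall, the treated shot-blast cabinet may contribute at most 10^(98/10) − 1.995e+09 = 4.314e+09, i.e. 96.35 dB(A).
So the shot-blast cabinet must be reduced from 103 to 96.35 dB(A): IL = 6.65 dB.

7 dB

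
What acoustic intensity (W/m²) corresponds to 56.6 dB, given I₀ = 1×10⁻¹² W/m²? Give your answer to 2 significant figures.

I/I₀ = 10^(56.6/10) = 4.571e+05, so I = 4.571e+05 × 10⁻¹² W/m².

4.6e-07 W/m²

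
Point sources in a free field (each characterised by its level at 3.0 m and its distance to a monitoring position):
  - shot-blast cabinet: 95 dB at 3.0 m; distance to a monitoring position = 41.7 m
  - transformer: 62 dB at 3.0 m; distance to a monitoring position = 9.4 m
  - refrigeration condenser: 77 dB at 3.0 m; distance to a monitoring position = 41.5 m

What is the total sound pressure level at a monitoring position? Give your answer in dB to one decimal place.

72.3 dB

First find each source's level at the receiver (point-source: −20·log₁₀(r/r_ref)), then combine on an intensity basis.
shot-blast cabinet: 95 − 20·log₁₀(41.7/3.0) = 95 − 22.86 = 72.14 dB.
transformer: 62 − 20·log₁₀(9.4/3.0) = 62 − 9.92 = 52.08 dB.
refrigeration condenser: 77 − 20·log₁₀(41.5/3.0) = 77 − 22.82 = 54.18 dB.
Σ 10^(L/10) = 1.679e+07 → L_total = 10·log₁₀(1.679e+07) = 72.25 dB.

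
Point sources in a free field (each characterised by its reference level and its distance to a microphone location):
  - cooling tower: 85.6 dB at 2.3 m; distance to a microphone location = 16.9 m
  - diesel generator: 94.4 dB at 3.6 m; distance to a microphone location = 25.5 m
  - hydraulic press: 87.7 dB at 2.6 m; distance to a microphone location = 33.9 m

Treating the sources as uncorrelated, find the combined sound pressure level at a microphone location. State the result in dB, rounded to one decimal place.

Apply inverse-square spreading to bring every level to the receiver, then sum 10^(L/10).
cooling tower: 85.6 − 20·log₁₀(16.9/2.3) = 85.6 − 17.32 = 68.28 dB.
diesel generator: 94.4 − 20·log₁₀(25.5/3.6) = 94.4 − 17.00 = 77.40 dB.
hydraulic press: 87.7 − 20·log₁₀(33.9/2.6) = 87.7 − 22.30 = 65.40 dB.
Σ 10^(L/10) = 6.508e+07 → L_total = 10·log₁₀(6.508e+07) = 78.13 dB.

78.1 dB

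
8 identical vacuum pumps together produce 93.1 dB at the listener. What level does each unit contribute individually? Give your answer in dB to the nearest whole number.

8 equal contributions raise the level by 10·log₁₀ 8 = 9.031 dB, so each unit alone gives 93.1 − 9.031.

84 dB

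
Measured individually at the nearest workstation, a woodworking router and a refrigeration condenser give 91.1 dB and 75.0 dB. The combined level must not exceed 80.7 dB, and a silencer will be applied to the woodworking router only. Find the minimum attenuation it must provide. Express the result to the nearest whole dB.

Everything except the woodworking router sums to 10^(75.0/10) = 3.162e+07 in linear terms, 75.00 dB.
To meet 80.7 dB overall, the treated woodworking router may contribute at most 10^(80.7/10) − 3.162e+07 = 8.587e+07, i.e. 79.34 dB.
So the woodworking router must be reduced from 91.1 to 79.34 dB: IL = 11.76 dB.

12 dB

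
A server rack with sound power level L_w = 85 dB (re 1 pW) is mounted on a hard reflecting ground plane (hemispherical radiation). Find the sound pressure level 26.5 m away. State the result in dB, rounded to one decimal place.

48.6 dB

Free-field hemispherical radiation: L_p = L_w − 10·log₁₀(2π·r²), r = 26.5 m.
2π·r² = 4412 m², 10·log₁₀ of that is 36.447 dB.
L_p = 85 − 36.447 = 48.55 dB.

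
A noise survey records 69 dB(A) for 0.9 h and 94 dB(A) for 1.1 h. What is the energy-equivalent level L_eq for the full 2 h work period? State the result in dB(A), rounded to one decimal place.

91.4 dB(A)

Weight each interval's intensity by its duration and average over T = 2 h:
Σ tᵢ·10^(Lᵢ/10) = 0.9·10^(69/10) + 1.1·10^(94/10) = 2.770e+09.
L_eq = 10·log₁₀(2.770e+09/2) = 91.41 dB(A).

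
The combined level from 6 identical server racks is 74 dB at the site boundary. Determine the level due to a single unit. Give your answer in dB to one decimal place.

For N identical incoherent sources L_total = L₁ + 10·log₁₀ N, so L₁ = 74 − 10·log₁₀(6) = 74 − 7.782.

66.2 dB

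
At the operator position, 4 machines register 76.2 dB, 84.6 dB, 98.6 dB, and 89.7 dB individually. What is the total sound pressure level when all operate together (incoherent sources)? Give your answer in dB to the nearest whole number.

99 dB

For uncorrelated sources the intensities add, so convert each level to linear form, sum, and take 10·log₁₀ of the total.
Σ 10^(L/10) = 10^(76.2/10) + 10^(84.6/10) + 10^(98.6/10) + 10^(89.7/10) = 8.508e+09.
L_total = 10·log₁₀(8.508e+09) = 99.30 dB.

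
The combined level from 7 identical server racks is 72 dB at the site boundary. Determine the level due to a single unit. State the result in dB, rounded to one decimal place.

63.5 dB

Dividing the total intensity by 7 lowers the level by 10·log₁₀ 7 = 8.451 dB: L₁ = 72 − 8.451.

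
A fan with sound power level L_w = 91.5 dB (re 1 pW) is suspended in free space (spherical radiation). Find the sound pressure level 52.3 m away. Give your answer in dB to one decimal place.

46.1 dB

L_p = L_w − 10·log₁₀(4π·r²) with r = 52.3 m.
4π·r² = 3.437e+04 m², 10·log₁₀ of that is 45.362 dB.
L_p = 91.5 − 45.362 = 46.14 dB.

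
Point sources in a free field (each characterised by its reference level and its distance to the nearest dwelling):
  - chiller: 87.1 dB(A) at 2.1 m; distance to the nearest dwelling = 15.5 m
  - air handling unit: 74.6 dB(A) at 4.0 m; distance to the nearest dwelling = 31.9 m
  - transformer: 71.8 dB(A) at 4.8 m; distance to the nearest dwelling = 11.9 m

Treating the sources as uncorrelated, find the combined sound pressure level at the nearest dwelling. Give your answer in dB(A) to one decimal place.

70.9 dB(A)

First find each source's level at the receiver (point-source: −20·log₁₀(r/r_ref)), then combine on an intensity basis.
chiller: 87.1 − 20·log₁₀(15.5/2.1) = 87.1 − 17.36 = 69.74 dB(A).
air handling unit: 74.6 − 20·log₁₀(31.9/4.0) = 74.6 − 18.03 = 56.57 dB(A).
transformer: 71.8 − 20·log₁₀(11.9/4.8) = 71.8 − 7.89 = 63.91 dB(A).
Σ 10^(L/10) = 1.233e+07 → L_total = 10·log₁₀(1.233e+07) = 70.91 dB(A).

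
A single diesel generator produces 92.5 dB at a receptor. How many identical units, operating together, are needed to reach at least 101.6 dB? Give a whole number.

The shortfall is 101.6 − 92.5 = 9.1 dB, and N units add 10·log₁₀ N, so need 10·log₁₀ N ≥ 9.1.
N ≥ 10^(9.1/10) = 8.128, so N = 9.

9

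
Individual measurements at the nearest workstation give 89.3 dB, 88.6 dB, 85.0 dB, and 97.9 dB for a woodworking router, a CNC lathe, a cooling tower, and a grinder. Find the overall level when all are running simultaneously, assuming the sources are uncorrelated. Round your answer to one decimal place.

99.1 dB

For uncorrelated sources the intensities add, so convert each level to linear form, sum, and take 10·log₁₀ of the total.
Σ 10^(L/10) = 10^(89.3/10) + 10^(88.6/10) + 10^(85.0/10) + 10^(97.9/10) = 8.058e+09.
L_total = 10·log₁₀(8.058e+09) = 99.06 dB.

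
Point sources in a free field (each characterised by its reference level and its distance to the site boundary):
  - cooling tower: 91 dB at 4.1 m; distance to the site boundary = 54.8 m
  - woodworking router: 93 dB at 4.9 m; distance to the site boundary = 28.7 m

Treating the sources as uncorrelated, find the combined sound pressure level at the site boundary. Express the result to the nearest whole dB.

78 dB

Apply inverse-square spreading to bring every level to the receiver, then sum 10^(L/10).
cooling tower: 91 − 20·log₁₀(54.8/4.1) = 91 − 22.52 = 68.48 dB.
woodworking router: 93 − 20·log₁₀(28.7/4.9) = 93 − 15.35 = 77.65 dB.
Σ 10^(L/10) = 6.521e+07 → L_total = 10·log₁₀(6.521e+07) = 78.14 dB.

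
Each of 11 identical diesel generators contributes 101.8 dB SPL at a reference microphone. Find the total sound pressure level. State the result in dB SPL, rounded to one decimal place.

N identical incoherent sources raise the level by 10·log₁₀ N.
L_total = 101.8 + 10·log₁₀(11) = 101.8 + 10.414 = 112.21 dB SPL.

112.2 dB SPL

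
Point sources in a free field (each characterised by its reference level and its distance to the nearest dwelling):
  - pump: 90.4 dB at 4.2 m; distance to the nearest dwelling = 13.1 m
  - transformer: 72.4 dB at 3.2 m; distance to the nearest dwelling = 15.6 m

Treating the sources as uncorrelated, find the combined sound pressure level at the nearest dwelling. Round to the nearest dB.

81 dB

Propagate each source to the receiver with L = L_ref − 20·log₁₀(r/r_ref), then add intensities.
pump: 90.4 − 20·log₁₀(13.1/4.2) = 90.4 − 9.88 = 80.52 dB.
transformer: 72.4 − 20·log₁₀(15.6/3.2) = 72.4 − 13.76 = 58.64 dB.
Σ 10^(L/10) = 1.134e+08 → L_total = 10·log₁₀(1.134e+08) = 80.55 dB.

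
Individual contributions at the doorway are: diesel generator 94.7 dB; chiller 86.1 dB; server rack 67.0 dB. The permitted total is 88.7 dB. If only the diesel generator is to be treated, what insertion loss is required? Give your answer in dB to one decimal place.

9.5 dB

Everything except the diesel generator sums to 10^(86.1/10) + 10^(67.0/10) = 4.124e+08 in linear terms, 86.15 dB.
To meet 88.7 dB overall, the treated diesel generator may contribute at most 10^(88.7/10) − 4.124e+08 = 3.289e+08, i.e. 85.17 dB.
So the diesel generator must be reduced from 94.7 to 85.17 dB: IL = 9.53 dB.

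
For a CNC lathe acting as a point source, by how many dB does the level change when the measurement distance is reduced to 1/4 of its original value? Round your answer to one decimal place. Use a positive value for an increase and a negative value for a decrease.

Point-source spreading: ΔL = −20·log₁₀(r₂/r₁).
ΔL = −20·log₁₀(0.25) = +12.04 dB.

+12.0 dB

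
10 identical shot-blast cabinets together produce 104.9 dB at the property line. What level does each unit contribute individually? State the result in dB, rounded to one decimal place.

Dividing the total intensity by 10 lowers the level by 10·log₁₀ 10 = 10.000 dB: L₁ = 104.9 − 10.000.

94.9 dB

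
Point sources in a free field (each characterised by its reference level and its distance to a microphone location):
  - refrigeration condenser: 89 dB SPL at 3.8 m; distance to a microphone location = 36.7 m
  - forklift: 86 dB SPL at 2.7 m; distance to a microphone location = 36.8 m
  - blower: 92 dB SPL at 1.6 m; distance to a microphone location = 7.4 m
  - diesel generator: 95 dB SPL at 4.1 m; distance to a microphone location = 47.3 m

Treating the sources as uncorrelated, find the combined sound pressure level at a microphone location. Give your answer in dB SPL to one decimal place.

80.4 dB SPL

Propagate each source to the receiver with L = L_ref − 20·log₁₀(r/r_ref), then add intensities.
refrigeration condenser: 89 − 20·log₁₀(36.7/3.8) = 89 − 19.70 = 69.30 dB SPL.
forklift: 86 − 20·log₁₀(36.8/2.7) = 86 − 22.69 = 63.31 dB SPL.
blower: 92 − 20·log₁₀(7.4/1.6) = 92 − 13.30 = 78.70 dB SPL.
diesel generator: 95 − 20·log₁₀(47.3/4.1) = 95 − 21.24 = 73.76 dB SPL.
Σ 10^(L/10) = 1.085e+08 → L_total = 10·log₁₀(1.085e+08) = 80.35 dB SPL.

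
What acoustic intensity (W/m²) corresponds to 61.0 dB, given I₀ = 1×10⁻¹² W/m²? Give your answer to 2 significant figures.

1.3e-06 W/m²

I/I₀ = 10^(61.0/10) = 1.259e+06, so I = 1.259e+06 × 10⁻¹² W/m².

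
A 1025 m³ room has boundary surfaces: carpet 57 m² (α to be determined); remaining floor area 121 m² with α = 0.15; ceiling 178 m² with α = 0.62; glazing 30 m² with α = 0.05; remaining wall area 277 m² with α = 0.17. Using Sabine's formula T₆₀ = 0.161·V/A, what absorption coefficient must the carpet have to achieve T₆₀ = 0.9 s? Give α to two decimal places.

0.11

From T₆₀ = 0.161·V/A, the target T₆₀ = 0.9 s needs A = 0.161·1025/0.9 = 183.36 m².
Absorption from the other surfaces = 121·0.15 + 178·0.62 + 30·0.05 + 277·0.17 = 177.10 m², so the carpet must supply 6.26 m² over 57 m².
α = 6.26/57 = 0.110.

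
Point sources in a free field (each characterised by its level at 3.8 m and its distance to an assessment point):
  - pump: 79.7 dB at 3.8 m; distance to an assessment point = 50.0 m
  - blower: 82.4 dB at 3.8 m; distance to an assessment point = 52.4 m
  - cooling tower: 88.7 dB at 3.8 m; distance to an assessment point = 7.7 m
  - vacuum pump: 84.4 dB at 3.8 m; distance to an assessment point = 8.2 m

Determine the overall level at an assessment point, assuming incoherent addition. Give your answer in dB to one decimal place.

83.8 dB

First find each source's level at the receiver (point-source: −20·log₁₀(r/r_ref)), then combine on an intensity basis.
pump: 79.7 − 20·log₁₀(50.0/3.8) = 79.7 − 22.38 = 57.32 dB.
blower: 82.4 − 20·log₁₀(52.4/3.8) = 82.4 − 22.79 = 59.61 dB.
cooling tower: 88.7 − 20·log₁₀(7.7/3.8) = 88.7 − 6.13 = 82.57 dB.
vacuum pump: 84.4 − 20·log₁₀(8.2/3.8) = 84.4 − 6.68 = 77.72 dB.
Σ 10^(L/10) = 2.411e+08 → L_total = 10·log₁₀(2.411e+08) = 83.82 dB.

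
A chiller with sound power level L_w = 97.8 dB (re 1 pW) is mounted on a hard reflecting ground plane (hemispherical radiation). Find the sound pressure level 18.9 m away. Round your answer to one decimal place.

The power spreads over a hemisphere of area 2π·r², so L_p = L_w − 10·log₁₀(2π·r²).
2π·r² = 2244 m², 10·log₁₀ of that is 33.511 dB.
L_p = 97.8 − 33.511 = 64.29 dB.

64.3 dB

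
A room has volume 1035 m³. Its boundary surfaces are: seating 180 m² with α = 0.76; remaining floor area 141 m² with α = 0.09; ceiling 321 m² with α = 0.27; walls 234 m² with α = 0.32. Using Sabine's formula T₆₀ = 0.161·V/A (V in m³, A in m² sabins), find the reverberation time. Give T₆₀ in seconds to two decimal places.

0.54 s

Summing Sᵢαᵢ: 180·0.76 + 141·0.09 + 321·0.27 + 234·0.32 = 311.04 m².
T₆₀ = 0.161 × 1035 / 311.04 = 0.536 s.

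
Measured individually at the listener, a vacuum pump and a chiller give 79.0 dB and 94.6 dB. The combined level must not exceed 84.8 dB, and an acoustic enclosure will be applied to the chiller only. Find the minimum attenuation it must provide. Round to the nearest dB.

11 dB

Fixed contribution from the other source: Σ 10^(L/10) = 10^(79.0/10) = 7.943e+07 (79.00 dB).
The limit corresponds to 10^(84.8/10) = 3.020e+08; subtracting the fixed part leaves 2.226e+08 for the chiller, i.e. 83.47 dB.
Required insertion loss = 94.6 − 83.47 = 11.13 dB.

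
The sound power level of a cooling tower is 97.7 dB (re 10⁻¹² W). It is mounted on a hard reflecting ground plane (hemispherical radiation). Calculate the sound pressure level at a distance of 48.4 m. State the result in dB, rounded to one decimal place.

56.0 dB

Free-field hemispherical radiation: L_p = L_w − 10·log₁₀(2π·r²), r = 48.4 m.
2π·r² = 1.472e+04 m², 10·log₁₀ of that is 41.679 dB.
L_p = 97.7 − 41.679 = 56.02 dB.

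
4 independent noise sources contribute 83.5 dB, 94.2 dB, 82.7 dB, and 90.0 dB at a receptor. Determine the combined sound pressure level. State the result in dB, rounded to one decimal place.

96.1 dB

Incoherent sources combine by intensity addition: L_total = 10·log₁₀(Σ 10^(L_i/10)).
Σ 10^(L/10) = 10^(83.5/10) + 10^(94.2/10) + 10^(82.7/10) + 10^(90.0/10) = 4.040e+09.
L_total = 10·log₁₀(4.040e+09) = 96.06 dB.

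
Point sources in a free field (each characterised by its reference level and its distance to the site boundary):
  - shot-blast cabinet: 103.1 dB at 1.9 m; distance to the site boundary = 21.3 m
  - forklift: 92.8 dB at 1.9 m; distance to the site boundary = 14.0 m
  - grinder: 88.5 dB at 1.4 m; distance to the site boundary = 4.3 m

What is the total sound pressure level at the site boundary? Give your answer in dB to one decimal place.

84.4 dB

First find each source's level at the receiver (point-source: −20·log₁₀(r/r_ref)), then combine on an intensity basis.
shot-blast cabinet: 103.1 − 20·log₁₀(21.3/1.9) = 103.1 − 20.99 = 82.11 dB.
forklift: 92.8 − 20·log₁₀(14.0/1.9) = 92.8 − 17.35 = 75.45 dB.
grinder: 88.5 − 20·log₁₀(4.3/1.4) = 88.5 − 9.75 = 78.75 dB.
Σ 10^(L/10) = 2.726e+08 → L_total = 10·log₁₀(2.726e+08) = 84.36 dB.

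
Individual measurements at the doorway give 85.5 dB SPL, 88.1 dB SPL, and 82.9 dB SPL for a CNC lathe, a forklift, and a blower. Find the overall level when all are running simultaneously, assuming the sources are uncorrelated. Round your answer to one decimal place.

For uncorrelated sources the intensities add, so convert each level to linear form, sum, and take 10·log₁₀ of the total.
Σ 10^(L/10) = 10^(85.5/10) + 10^(88.1/10) + 10^(82.9/10) = 1.195e+09.
L_total = 10·log₁₀(1.195e+09) = 90.78 dB SPL.

90.8 dB SPL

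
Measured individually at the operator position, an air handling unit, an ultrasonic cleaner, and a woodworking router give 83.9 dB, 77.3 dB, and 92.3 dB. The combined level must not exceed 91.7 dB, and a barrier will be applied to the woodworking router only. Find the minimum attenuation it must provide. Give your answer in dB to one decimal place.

1.6 dB

Everything except the woodworking router sums to 10^(83.9/10) + 10^(77.3/10) = 2.992e+08 in linear terms, 84.76 dB.
To meet 91.7 dB overall, the treated woodworking router may contribute at most 10^(91.7/10) − 2.992e+08 = 1.180e+09, i.e. 90.72 dB.
Required insertion loss = 92.3 − 90.72 = 1.58 dB.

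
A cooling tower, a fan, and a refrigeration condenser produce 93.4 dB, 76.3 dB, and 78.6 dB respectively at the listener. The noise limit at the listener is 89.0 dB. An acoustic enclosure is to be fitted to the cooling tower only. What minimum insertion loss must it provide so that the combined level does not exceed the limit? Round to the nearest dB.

Fixed contribution from the other sources: Σ 10^(L/10) = 10^(76.3/10) + 10^(78.6/10) = 1.151e+08 (80.61 dB).
To meet 89.0 dB overall, the treated cooling tower may contribute at most 10^(89.0/10) − 1.151e+08 = 6.792e+08, i.e. 88.32 dB.
Required insertion loss = 93.4 − 88.32 = 5.08 dB.

5 dB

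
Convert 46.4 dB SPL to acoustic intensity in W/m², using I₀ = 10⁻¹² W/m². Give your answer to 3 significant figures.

L = 10·log₁₀(I/I₀) ⇒ I = I₀·10^(L/10) = 10⁻¹² × 10^4.64.

4.37e-08 W/m²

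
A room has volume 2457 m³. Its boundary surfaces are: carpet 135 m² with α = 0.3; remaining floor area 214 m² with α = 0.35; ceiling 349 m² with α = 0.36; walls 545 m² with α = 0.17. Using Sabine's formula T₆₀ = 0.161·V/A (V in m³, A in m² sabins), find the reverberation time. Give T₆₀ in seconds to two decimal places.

Summing Sᵢαᵢ: 135·0.3 + 214·0.35 + 349·0.36 + 545·0.17 = 333.69 m².
T₆₀ = 0.161·V/A = 0.161·2457/333.69 = 1.185 s.

1.19 s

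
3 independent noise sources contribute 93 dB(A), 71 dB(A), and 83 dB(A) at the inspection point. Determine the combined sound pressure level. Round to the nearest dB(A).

Incoherent sources combine by intensity addition: L_total = 10·log₁₀(Σ 10^(L_i/10)).
Σ 10^(L/10) = 10^(93/10) + 10^(71/10) + 10^(83/10) = 2.207e+09.
L_total = 10·log₁₀(2.207e+09) = 93.44 dB(A).

93 dB(A)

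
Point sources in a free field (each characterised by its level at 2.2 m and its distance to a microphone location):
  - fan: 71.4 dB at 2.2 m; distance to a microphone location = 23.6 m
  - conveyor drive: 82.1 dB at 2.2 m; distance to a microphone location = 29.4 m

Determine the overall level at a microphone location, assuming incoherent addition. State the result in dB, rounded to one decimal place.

Propagate each source to the receiver with L = L_ref − 20·log₁₀(r/r_ref), then add intensities.
fan: 71.4 − 20·log₁₀(23.6/2.2) = 71.4 − 20.61 = 50.79 dB.
conveyor drive: 82.1 − 20·log₁₀(29.4/2.2) = 82.1 − 22.52 = 59.58 dB.
Σ 10^(L/10) = 1.028e+06 → L_total = 10·log₁₀(1.028e+06) = 60.12 dB.

60.1 dB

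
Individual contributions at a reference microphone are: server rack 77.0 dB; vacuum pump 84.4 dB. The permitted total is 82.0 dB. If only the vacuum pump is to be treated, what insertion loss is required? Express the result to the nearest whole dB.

Fixed contribution from the other source: Σ 10^(L/10) = 10^(77.0/10) = 5.012e+07 (77.00 dB).
The limit corresponds to 10^(82.0/10) = 1.585e+08; subtracting the fixed part leaves 1.084e+08 for the vacuum pump, i.e. 80.35 dB.
Required insertion loss = 84.4 − 80.35 = 4.05 dB.

4 dB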